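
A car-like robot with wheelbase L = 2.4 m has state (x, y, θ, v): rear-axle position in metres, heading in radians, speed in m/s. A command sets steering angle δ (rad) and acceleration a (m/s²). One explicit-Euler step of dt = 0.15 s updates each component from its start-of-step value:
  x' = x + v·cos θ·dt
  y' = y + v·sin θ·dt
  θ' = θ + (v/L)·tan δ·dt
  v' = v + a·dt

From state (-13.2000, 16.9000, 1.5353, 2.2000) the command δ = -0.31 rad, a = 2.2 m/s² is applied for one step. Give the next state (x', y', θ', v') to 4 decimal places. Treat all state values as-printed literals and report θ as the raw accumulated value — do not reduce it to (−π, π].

x' = -13.2000 + 2.2000·cos(1.5353)·0.15 = -13.1883
y' = 16.9000 + 2.2000·sin(1.5353)·0.15 = 17.2298
θ' = 1.5353 + (2.2000/2.4)·tan(-0.31)·0.15 = 1.4913
v' = 2.2000 + 2.2000·0.15 = 2.5300

(-13.1883, 17.2298, 1.4913, 2.5300)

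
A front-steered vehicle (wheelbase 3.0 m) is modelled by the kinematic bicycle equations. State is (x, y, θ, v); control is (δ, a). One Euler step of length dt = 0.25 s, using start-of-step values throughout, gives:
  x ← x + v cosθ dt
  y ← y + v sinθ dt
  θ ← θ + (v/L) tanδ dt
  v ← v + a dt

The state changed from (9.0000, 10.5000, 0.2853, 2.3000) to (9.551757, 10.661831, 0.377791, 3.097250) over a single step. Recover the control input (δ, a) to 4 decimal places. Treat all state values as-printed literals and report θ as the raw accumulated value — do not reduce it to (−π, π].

δ = 0.4496, a = 3.1890

a = (v'−v)/dt = (0.797250)/0.25 = 3.1890
Δθ = θ'−θ = 0.092491;  (v·dt/L) = 2.3000·0.25/3.0 = 0.191667
tan δ = Δθ·L/(v·dt) = 0.482562  →  δ = 0.4496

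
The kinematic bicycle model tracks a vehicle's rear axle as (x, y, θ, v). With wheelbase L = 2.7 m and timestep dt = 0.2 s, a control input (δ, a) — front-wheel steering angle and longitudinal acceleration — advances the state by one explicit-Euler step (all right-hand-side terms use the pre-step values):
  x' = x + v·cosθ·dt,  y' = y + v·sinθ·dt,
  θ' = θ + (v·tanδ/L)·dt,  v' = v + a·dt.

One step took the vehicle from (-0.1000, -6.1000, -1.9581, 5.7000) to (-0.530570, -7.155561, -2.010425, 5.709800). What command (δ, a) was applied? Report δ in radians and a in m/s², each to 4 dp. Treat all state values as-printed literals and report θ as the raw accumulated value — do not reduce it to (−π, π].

a = (v'−v)/dt = (0.009800)/0.2 = 0.0490
Δθ = θ'−θ = -0.052325;  (v·dt/L) = 5.7000·0.2/2.7 = 0.422222
tan δ = Δθ·L/(v·dt) = -0.123928  →  δ = -0.1233

δ = -0.1233, a = 0.0490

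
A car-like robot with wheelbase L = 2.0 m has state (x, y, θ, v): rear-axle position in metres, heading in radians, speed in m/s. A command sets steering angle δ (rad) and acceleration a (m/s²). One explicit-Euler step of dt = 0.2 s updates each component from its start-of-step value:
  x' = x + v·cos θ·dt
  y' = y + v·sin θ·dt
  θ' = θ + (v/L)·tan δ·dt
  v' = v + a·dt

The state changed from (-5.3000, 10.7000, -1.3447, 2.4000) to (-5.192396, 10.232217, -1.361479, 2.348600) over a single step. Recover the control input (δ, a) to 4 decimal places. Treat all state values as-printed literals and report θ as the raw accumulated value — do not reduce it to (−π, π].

δ = -0.0698, a = -0.2570

a = (v'−v)/dt = (-0.051400)/0.2 = -0.2570
Δθ = θ'−θ = -0.016779;  (v·dt/L) = 2.4000·0.2/2.0 = 0.240000
tan δ = Δθ·L/(v·dt) = -0.069913  →  δ = -0.0698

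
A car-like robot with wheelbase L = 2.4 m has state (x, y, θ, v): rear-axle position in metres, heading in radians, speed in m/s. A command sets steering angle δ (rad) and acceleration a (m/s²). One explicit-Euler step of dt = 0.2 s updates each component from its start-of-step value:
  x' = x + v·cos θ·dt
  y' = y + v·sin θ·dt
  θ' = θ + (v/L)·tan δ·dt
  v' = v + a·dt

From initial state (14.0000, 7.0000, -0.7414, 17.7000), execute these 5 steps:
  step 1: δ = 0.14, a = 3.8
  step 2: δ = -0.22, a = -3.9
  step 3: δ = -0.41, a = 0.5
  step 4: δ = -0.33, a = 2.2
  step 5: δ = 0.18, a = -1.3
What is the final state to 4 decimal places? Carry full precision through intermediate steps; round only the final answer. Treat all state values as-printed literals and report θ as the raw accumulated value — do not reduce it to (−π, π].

(20.6372, -6.8130, -1.7491, 17.9600)

after step 1 (δ=0.14, a=3.8): (16.610834, 4.609363, -0.533540, 18.460000)
after step 2 (δ=-0.22, a=-3.9): (19.789691, 2.731669, -0.877541, 17.680000)
after step 3 (δ=-0.41, a=0.5): (22.049351, 0.011883, -1.517898, 17.780000)
after step 4 (δ=-0.33, a=2.2): (22.237369, -3.539143, -2.025406, 18.220000)
after step 5 (δ=0.18, a=-1.3): (20.637247, -6.813031, -1.749115, 17.960000)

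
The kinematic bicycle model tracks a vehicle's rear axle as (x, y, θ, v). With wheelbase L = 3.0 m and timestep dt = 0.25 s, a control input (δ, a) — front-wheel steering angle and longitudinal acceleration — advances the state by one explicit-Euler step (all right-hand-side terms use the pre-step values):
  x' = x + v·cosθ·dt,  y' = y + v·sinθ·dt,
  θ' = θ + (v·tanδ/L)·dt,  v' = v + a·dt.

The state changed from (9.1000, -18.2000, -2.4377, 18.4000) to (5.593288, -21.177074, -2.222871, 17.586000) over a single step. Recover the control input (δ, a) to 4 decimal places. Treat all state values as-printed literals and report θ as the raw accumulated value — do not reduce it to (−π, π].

a = (v'−v)/dt = (-0.814000)/0.25 = -3.2560
Δθ = θ'−θ = 0.214829;  (v·dt/L) = 18.4000·0.25/3.0 = 1.533333
tan δ = Δθ·L/(v·dt) = 0.140106  →  δ = 0.1392

δ = 0.1392, a = -3.2560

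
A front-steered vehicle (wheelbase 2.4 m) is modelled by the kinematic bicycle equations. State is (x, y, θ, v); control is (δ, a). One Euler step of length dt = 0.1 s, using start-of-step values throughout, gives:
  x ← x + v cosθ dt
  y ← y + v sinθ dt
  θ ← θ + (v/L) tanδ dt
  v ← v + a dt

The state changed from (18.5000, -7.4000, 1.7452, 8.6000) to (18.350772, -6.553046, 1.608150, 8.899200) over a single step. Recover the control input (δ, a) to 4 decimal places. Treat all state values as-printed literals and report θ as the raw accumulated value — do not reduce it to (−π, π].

δ = -0.3653, a = 2.9920

a = (v'−v)/dt = (0.299200)/0.1 = 2.9920
Δθ = θ'−θ = -0.137050;  (v·dt/L) = 8.6000·0.1/2.4 = 0.358333
tan δ = Δθ·L/(v·dt) = -0.382465  →  δ = -0.3653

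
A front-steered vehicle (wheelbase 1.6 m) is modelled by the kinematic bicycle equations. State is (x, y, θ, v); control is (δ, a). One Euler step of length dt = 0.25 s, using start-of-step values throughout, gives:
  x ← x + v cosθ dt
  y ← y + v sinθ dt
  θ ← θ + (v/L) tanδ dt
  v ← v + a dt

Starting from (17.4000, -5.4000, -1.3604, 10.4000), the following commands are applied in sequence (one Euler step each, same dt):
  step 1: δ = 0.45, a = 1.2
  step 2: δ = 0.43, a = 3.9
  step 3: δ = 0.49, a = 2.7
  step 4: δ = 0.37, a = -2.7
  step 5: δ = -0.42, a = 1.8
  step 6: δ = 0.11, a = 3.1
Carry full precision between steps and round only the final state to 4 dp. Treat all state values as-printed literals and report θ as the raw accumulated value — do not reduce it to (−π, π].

(24.6745, -0.5588, 1.3074, 12.9000)

after step 1 (δ=0.45, a=1.2): (17.943004, -7.942665, -0.575436, 10.700000)
after step 2 (δ=0.43, a=3.9): (20.187209, -9.398401, 0.191322, 11.675000)
after step 3 (δ=0.49, a=2.7): (23.052703, -8.843382, 1.164338, 12.350000)
after step 4 (δ=0.37, a=-2.7): (24.273373, -6.007430, 1.912793, 11.675000)
after step 5 (δ=-0.42, a=1.8): (23.294515, -3.257714, 1.098147, 12.125000)
after step 6 (δ=0.11, a=3.1): (24.674482, -0.558794, 1.307390, 12.900000)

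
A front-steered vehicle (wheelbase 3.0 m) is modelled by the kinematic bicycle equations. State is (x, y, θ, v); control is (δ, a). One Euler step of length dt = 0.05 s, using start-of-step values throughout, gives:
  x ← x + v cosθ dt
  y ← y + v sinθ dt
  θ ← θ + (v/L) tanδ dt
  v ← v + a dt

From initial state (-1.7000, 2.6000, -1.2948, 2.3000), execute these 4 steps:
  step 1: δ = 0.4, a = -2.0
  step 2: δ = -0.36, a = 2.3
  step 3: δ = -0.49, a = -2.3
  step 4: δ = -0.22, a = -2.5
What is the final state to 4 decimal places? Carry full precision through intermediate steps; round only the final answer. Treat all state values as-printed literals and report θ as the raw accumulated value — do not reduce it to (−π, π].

(-1.5771, 2.1664, -1.3212, 2.0750)

after step 1 (δ=0.4, a=-2.0): (-1.668662, 2.489352, -1.278593, 2.200000)
after step 2 (δ=-0.36, a=2.3): (-1.636975, 2.384015, -1.292394, 2.315000)
after step 3 (δ=-0.49, a=-2.3): (-1.605165, 2.272722, -1.312974, 2.200000)
after step 4 (δ=-0.22, a=-2.5): (-1.577117, 2.166358, -1.321174, 2.075000)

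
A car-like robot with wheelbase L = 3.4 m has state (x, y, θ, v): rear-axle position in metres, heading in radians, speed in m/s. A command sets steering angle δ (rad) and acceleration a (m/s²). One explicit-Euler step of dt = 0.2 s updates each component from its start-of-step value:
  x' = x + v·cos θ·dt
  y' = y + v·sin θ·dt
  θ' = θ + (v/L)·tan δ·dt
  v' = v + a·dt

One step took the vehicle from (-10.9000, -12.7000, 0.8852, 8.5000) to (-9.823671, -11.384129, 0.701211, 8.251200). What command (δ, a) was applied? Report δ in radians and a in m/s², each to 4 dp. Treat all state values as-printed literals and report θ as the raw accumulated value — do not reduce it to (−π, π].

δ = -0.3526, a = -1.2440

a = (v'−v)/dt = (-0.248800)/0.2 = -1.2440
Δθ = θ'−θ = -0.183989;  (v·dt/L) = 8.5000·0.2/3.4 = 0.500000
tan δ = Δθ·L/(v·dt) = -0.367978  →  δ = -0.3526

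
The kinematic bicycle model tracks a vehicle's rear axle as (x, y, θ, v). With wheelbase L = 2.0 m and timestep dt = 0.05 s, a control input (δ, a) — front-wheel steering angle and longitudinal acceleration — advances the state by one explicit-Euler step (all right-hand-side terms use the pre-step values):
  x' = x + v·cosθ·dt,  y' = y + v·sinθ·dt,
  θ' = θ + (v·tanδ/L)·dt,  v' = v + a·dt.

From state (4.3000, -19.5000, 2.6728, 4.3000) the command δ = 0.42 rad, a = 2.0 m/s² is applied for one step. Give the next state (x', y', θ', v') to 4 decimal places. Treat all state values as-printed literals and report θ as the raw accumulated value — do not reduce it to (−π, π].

(4.1082, -19.4029, 2.7208, 4.4000)

x' = 4.3000 + 4.3000·cos(2.6728)·0.05 = 4.1082
y' = -19.5000 + 4.3000·sin(2.6728)·0.05 = -19.4029
θ' = 2.6728 + (4.3000/2.0)·tan(0.42)·0.05 = 2.7208
v' = 4.3000 + 2.0000·0.05 = 4.4000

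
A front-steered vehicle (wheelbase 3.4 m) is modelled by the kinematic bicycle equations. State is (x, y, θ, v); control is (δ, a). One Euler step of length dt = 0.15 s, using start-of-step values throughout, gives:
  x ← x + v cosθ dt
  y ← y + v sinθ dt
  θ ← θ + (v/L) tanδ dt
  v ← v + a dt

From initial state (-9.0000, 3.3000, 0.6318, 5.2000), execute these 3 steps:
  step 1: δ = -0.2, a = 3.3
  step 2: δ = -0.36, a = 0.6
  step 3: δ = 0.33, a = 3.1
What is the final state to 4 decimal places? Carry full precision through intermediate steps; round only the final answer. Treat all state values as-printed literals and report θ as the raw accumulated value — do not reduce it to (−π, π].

after step 1 (δ=-0.2, a=3.3): (-8.370567, 3.760667, 0.585296, 5.695000)
after step 2 (δ=-0.36, a=0.6): (-7.658508, 4.232594, 0.490725, 5.785000)
after step 3 (δ=0.33, a=3.1): (-6.893160, 4.641534, 0.578144, 6.250000)

(-6.8932, 4.6415, 0.5781, 6.2500)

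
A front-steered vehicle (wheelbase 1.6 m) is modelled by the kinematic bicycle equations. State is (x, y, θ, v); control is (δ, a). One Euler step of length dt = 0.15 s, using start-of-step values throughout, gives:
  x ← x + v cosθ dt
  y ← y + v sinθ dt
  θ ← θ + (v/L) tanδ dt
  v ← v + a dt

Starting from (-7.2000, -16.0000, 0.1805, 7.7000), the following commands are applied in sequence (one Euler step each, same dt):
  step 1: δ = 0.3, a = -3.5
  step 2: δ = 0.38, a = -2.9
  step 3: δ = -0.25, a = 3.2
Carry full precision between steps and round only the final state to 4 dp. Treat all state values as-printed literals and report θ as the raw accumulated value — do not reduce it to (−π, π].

(-4.2832, -14.7400, 0.5111, 7.2200)

after step 1 (δ=0.3, a=-3.5): (-6.063764, -15.792653, 0.403802, 7.175000)
after step 2 (δ=0.38, a=-2.9): (-5.074073, -15.369775, 0.672470, 6.740000)
after step 3 (δ=-0.25, a=3.2): (-4.283182, -14.740003, 0.511125, 7.220000)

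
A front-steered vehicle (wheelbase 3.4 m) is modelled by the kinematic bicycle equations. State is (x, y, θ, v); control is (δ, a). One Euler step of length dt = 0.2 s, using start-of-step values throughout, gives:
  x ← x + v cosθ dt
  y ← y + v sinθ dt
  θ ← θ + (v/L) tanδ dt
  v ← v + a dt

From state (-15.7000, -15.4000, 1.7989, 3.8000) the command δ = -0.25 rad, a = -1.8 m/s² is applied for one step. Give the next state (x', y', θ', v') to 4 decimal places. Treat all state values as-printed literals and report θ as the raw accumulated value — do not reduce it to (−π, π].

(-15.8719, -14.6597, 1.7418, 3.4400)

x' = -15.7000 + 3.8000·cos(1.7989)·0.2 = -15.8719
y' = -15.4000 + 3.8000·sin(1.7989)·0.2 = -14.6597
θ' = 1.7989 + (3.8000/3.4)·tan(-0.25)·0.2 = 1.7418
v' = 3.8000 − 1.8000·0.2 = 3.4400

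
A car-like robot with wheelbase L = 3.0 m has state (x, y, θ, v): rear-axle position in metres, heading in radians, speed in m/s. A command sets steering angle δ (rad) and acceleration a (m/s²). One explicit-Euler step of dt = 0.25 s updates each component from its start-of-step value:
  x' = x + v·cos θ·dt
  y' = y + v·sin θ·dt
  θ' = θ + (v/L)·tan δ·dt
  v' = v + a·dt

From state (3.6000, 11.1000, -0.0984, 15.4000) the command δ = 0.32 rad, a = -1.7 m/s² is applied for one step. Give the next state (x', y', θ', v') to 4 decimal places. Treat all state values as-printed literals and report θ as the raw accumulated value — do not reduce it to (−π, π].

x' = 3.6000 + 15.4000·cos(-0.0984)·0.25 = 7.4314
y' = 11.1000 + 15.4000·sin(-0.0984)·0.25 = 10.7218
θ' = -0.0984 + (15.4000/3.0)·tan(0.32)·0.25 = 0.3269
v' = 15.4000 − 1.7000·0.25 = 14.9750

(7.4314, 10.7218, 0.3269, 14.9750)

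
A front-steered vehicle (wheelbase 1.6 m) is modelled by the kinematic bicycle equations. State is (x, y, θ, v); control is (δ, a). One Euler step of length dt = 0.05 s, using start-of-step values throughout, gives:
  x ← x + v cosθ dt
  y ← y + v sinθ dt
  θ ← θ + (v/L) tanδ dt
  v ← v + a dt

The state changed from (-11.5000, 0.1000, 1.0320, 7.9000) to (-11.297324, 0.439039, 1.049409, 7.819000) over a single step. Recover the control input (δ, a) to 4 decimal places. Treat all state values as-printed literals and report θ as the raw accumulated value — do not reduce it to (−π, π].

δ = 0.0704, a = -1.6200

a = (v'−v)/dt = (-0.081000)/0.05 = -1.6200
Δθ = θ'−θ = 0.017409;  (v·dt/L) = 7.9000·0.05/1.6 = 0.246875
tan δ = Δθ·L/(v·dt) = 0.070517  →  δ = 0.0704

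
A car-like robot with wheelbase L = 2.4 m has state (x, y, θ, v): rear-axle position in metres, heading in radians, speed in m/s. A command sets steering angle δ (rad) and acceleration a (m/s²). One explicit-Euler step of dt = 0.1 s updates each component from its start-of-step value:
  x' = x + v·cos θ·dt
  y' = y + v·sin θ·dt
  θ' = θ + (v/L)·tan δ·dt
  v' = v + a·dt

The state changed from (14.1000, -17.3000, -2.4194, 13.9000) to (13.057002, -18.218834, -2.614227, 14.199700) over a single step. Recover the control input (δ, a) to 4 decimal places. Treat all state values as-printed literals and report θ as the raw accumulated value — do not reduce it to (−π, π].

δ = -0.3245, a = 2.9970

a = (v'−v)/dt = (0.299700)/0.1 = 2.9970
Δθ = θ'−θ = -0.194827;  (v·dt/L) = 13.9000·0.1/2.4 = 0.579167
tan δ = Δθ·L/(v·dt) = -0.336392  →  δ = -0.3245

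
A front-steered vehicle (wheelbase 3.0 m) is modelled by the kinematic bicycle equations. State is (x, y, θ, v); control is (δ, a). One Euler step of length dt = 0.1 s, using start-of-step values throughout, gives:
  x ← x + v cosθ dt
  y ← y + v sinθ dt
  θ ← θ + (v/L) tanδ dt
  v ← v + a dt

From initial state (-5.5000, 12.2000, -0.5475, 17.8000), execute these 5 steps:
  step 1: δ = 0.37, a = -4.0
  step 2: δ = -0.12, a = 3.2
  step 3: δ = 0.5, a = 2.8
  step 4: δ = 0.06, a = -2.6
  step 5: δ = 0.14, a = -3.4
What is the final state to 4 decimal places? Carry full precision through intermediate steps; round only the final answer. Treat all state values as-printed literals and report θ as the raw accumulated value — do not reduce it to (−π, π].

(2.8832, 9.8942, 0.0548, 17.4000)

after step 1 (δ=0.37, a=-4.0): (-3.980185, 11.273413, -0.317368, 17.400000)
after step 2 (δ=-0.12, a=3.2): (-2.327081, 10.730417, -0.387304, 17.720000)
after step 3 (δ=0.5, a=2.8): (-0.686331, 10.061144, -0.064621, 18.000000)
after step 4 (δ=0.06, a=-2.6): (1.109912, 9.944907, -0.028578, 17.740000)
after step 5 (δ=0.14, a=-3.4): (2.883187, 9.894217, 0.054754, 17.400000)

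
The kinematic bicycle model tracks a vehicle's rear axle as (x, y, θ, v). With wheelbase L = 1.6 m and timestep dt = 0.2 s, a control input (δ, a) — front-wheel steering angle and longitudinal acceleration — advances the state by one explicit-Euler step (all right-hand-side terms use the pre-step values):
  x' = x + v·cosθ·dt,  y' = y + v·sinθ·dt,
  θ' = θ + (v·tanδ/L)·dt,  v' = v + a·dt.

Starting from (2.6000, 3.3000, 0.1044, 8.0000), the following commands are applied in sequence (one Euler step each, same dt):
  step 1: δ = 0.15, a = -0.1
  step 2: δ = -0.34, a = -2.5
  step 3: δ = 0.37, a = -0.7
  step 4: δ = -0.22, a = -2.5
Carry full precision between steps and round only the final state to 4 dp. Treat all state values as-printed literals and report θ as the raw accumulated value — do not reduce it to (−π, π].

(8.6410, 4.1097, 0.0602, 6.8400)

after step 1 (δ=0.15, a=-0.1): (4.191288, 3.466737, 0.255535, 7.980000)
after step 2 (δ=-0.34, a=-2.5): (5.735463, 3.870147, -0.097317, 7.480000)
after step 3 (δ=0.37, a=-0.7): (7.224385, 3.724790, 0.265335, 7.340000)
after step 4 (δ=-0.22, a=-2.5): (8.641012, 4.109747, 0.060164, 6.840000)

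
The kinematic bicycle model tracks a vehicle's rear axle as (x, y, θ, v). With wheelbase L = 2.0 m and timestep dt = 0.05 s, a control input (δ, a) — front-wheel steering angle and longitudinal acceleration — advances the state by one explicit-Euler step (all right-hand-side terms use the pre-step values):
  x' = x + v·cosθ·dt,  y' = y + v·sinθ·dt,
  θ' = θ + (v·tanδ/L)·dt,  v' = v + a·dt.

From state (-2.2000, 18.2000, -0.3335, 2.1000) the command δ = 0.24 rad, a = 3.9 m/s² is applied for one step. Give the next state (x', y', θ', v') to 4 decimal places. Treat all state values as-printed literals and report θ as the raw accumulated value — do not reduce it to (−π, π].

(-2.1008, 18.1656, -0.3207, 2.2950)

x' = -2.2000 + 2.1000·cos(-0.3335)·0.05 = -2.1008
y' = 18.2000 + 2.1000·sin(-0.3335)·0.05 = 18.1656
θ' = -0.3335 + (2.1000/2.0)·tan(0.24)·0.05 = -0.3207
v' = 2.1000 + 3.9000·0.05 = 2.2950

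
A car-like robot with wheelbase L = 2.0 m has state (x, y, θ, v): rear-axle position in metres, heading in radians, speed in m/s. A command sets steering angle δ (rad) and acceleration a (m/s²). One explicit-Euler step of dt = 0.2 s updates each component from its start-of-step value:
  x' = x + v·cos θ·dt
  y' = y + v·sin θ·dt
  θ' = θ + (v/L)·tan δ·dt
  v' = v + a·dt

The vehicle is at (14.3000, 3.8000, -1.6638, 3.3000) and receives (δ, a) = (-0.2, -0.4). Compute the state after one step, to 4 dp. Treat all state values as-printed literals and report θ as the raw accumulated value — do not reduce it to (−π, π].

x' = 14.3000 + 3.3000·cos(-1.6638)·0.2 = 14.2387
y' = 3.8000 + 3.3000·sin(-1.6638)·0.2 = 3.1429
θ' = -1.6638 + (3.3000/2.0)·tan(-0.2)·0.2 = -1.7307
v' = 3.3000 − 0.4000·0.2 = 3.2200

(14.2387, 3.1429, -1.7307, 3.2200)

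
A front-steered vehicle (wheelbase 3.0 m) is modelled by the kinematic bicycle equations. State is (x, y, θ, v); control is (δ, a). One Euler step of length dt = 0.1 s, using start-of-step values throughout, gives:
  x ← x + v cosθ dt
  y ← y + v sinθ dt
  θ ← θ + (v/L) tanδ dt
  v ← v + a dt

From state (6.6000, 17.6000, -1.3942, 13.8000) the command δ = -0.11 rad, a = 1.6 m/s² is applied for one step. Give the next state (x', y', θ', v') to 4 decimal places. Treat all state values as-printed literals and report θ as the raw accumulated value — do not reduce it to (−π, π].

(6.8424, 16.2415, -1.4450, 13.9600)

x' = 6.6000 + 13.8000·cos(-1.3942)·0.1 = 6.8424
y' = 17.6000 + 13.8000·sin(-1.3942)·0.1 = 16.2415
θ' = -1.3942 + (13.8000/3.0)·tan(-0.11)·0.1 = -1.4450
v' = 13.8000 + 1.6000·0.1 = 13.9600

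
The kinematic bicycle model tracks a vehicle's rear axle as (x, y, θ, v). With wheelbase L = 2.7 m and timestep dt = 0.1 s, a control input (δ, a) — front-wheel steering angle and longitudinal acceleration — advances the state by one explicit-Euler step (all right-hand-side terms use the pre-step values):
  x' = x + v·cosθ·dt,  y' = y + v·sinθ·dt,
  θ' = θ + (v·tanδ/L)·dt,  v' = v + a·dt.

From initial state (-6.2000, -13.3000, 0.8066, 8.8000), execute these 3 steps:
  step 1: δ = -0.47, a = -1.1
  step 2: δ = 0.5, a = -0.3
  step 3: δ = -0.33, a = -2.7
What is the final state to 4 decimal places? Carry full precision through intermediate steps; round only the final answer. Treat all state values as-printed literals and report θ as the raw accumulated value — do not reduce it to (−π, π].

(-4.3018, -11.5137, 0.7070, 8.3900)

after step 1 (δ=-0.47, a=-1.1): (-5.591078, -12.664694, 0.641041, 8.690000)
after step 2 (δ=0.5, a=-0.3): (-4.894597, -12.145006, 0.816869, 8.660000)
after step 3 (δ=-0.33, a=-2.7): (-4.301814, -11.513686, 0.707008, 8.390000)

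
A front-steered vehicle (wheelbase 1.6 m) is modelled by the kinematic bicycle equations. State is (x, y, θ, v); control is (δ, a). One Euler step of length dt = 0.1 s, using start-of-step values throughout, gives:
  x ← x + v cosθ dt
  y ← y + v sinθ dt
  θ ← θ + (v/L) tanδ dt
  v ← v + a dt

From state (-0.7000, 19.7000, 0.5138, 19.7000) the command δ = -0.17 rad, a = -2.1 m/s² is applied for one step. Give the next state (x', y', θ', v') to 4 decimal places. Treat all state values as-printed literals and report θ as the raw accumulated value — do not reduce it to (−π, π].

(1.0156, 20.6682, 0.3024, 19.4900)

x' = -0.7000 + 19.7000·cos(0.5138)·0.1 = 1.0156
y' = 19.7000 + 19.7000·sin(0.5138)·0.1 = 20.6682
θ' = 0.5138 + (19.7000/1.6)·tan(-0.17)·0.1 = 0.3024
v' = 19.7000 − 2.1000·0.1 = 19.4900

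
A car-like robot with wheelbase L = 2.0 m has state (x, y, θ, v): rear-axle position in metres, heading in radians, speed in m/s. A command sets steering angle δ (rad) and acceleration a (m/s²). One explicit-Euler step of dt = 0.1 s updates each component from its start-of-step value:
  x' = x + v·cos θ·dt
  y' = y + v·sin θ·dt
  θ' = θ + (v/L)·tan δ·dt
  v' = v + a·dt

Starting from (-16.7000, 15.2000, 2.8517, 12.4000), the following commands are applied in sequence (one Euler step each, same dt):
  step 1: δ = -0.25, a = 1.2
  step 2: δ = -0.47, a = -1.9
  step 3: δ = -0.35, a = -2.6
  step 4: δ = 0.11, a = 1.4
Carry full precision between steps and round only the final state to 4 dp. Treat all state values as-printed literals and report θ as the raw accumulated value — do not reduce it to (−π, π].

after step 1 (δ=-0.25, a=1.2): (-17.888260, 15.554453, 2.693388, 12.520000)
after step 2 (δ=-0.47, a=-1.9): (-19.016596, 16.097005, 2.375401, 12.330000)
after step 3 (δ=-0.35, a=-2.6): (-19.905043, 16.951962, 2.150361, 12.070000)
after step 4 (δ=0.11, a=1.4): (-20.566068, 17.961860, 2.217015, 12.210000)

(-20.5661, 17.9619, 2.2170, 12.2100)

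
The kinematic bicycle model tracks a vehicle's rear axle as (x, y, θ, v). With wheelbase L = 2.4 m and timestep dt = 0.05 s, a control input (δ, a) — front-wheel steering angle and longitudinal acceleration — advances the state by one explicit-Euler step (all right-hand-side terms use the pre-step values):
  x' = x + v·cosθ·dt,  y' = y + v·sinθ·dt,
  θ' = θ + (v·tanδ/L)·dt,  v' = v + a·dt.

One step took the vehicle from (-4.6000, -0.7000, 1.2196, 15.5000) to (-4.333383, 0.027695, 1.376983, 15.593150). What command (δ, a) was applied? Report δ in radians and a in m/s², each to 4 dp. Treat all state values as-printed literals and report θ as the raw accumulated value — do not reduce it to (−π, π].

a = (v'−v)/dt = (0.093150)/0.05 = 1.8630
Δθ = θ'−θ = 0.157383;  (v·dt/L) = 15.5000·0.05/2.4 = 0.322917
tan δ = Δθ·L/(v·dt) = 0.487380  →  δ = 0.4535

δ = 0.4535, a = 1.8630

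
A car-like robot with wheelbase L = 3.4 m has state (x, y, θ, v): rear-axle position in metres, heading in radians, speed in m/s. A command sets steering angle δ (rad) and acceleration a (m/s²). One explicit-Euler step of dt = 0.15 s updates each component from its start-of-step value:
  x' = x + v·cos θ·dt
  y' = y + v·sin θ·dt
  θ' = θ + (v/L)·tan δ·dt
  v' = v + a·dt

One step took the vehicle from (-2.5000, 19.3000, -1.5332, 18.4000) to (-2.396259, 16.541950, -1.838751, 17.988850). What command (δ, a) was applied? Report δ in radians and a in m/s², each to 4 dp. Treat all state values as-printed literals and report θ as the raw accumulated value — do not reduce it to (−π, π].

δ = -0.3600, a = -2.7410

a = (v'−v)/dt = (-0.411150)/0.15 = -2.7410
Δθ = θ'−θ = -0.305551;  (v·dt/L) = 18.4000·0.15/3.4 = 0.811765
tan δ = Δθ·L/(v·dt) = -0.376403  →  δ = -0.3600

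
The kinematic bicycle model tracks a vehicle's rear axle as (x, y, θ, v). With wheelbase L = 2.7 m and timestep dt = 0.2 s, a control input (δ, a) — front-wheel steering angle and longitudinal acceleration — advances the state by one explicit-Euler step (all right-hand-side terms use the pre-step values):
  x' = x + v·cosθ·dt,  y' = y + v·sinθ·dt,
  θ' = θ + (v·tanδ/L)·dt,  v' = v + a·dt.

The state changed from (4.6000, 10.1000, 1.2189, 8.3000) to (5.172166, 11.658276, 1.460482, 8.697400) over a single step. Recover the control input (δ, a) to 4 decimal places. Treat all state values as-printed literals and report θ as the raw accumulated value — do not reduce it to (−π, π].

δ = 0.3744, a = 1.9870

a = (v'−v)/dt = (0.397400)/0.2 = 1.9870
Δθ = θ'−θ = 0.241582;  (v·dt/L) = 8.3000·0.2/2.7 = 0.614815
tan δ = Δθ·L/(v·dt) = 0.392935  →  δ = 0.3744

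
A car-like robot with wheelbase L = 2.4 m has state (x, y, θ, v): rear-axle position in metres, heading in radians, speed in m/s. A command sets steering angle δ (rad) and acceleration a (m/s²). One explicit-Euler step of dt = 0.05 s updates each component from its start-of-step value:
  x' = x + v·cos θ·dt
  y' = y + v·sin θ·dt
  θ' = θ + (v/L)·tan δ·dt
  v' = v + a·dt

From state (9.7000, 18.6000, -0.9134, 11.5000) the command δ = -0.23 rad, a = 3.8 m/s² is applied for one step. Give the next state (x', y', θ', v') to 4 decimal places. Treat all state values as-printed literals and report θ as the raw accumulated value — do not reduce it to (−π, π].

(10.0514, 18.1448, -0.9695, 11.6900)

x' = 9.7000 + 11.5000·cos(-0.9134)·0.05 = 10.0514
y' = 18.6000 + 11.5000·sin(-0.9134)·0.05 = 18.1448
θ' = -0.9134 + (11.5000/2.4)·tan(-0.23)·0.05 = -0.9695
v' = 11.5000 + 3.8000·0.05 = 11.6900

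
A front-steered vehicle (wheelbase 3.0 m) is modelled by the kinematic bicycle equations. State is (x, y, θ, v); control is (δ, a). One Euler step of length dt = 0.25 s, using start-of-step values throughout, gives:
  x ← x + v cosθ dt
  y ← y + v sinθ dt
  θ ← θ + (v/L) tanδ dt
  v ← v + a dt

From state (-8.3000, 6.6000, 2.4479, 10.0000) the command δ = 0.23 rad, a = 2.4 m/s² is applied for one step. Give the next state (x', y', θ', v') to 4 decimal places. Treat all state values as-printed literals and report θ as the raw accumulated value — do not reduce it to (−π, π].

(-10.2222, 8.1985, 2.6430, 10.6000)

x' = -8.3000 + 10.0000·cos(2.4479)·0.25 = -10.2222
y' = 6.6000 + 10.0000·sin(2.4479)·0.25 = 8.1985
θ' = 2.4479 + (10.0000/3.0)·tan(0.23)·0.25 = 2.6430
v' = 10.0000 + 2.4000·0.25 = 10.6000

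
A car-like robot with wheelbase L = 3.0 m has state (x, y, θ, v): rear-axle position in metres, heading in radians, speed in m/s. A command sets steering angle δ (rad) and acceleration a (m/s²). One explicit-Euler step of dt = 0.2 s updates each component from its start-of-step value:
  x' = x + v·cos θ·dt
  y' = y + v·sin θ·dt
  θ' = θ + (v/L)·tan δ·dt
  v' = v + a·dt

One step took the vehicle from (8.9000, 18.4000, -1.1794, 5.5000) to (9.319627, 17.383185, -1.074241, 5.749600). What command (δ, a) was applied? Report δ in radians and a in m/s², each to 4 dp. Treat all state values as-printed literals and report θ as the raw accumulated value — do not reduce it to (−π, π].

a = (v'−v)/dt = (0.249600)/0.2 = 1.2480
Δθ = θ'−θ = 0.105159;  (v·dt/L) = 5.5000·0.2/3.0 = 0.366667
tan δ = Δθ·L/(v·dt) = 0.286797  →  δ = 0.2793

δ = 0.2793, a = 1.2480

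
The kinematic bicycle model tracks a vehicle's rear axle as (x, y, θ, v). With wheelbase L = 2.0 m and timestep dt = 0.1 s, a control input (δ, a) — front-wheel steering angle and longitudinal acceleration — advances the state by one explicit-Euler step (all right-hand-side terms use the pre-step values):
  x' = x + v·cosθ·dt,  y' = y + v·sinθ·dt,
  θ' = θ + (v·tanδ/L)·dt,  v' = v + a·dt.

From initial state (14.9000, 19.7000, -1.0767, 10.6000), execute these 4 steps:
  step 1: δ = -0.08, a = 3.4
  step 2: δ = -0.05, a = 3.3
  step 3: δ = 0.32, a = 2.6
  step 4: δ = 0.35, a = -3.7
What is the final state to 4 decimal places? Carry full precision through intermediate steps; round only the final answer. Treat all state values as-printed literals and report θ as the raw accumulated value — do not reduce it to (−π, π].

after step 1 (δ=-0.08, a=3.4): (15.402690, 18.766779, -1.119191, 10.940000)
after step 2 (δ=-0.05, a=3.3): (15.880124, 17.782455, -1.146563, 11.270000)
after step 3 (δ=0.32, a=2.6): (16.344022, 16.755358, -0.959826, 11.530000)
after step 4 (δ=0.35, a=-3.7): (17.005455, 15.810945, -0.749387, 11.160000)

(17.0055, 15.8109, -0.7494, 11.1600)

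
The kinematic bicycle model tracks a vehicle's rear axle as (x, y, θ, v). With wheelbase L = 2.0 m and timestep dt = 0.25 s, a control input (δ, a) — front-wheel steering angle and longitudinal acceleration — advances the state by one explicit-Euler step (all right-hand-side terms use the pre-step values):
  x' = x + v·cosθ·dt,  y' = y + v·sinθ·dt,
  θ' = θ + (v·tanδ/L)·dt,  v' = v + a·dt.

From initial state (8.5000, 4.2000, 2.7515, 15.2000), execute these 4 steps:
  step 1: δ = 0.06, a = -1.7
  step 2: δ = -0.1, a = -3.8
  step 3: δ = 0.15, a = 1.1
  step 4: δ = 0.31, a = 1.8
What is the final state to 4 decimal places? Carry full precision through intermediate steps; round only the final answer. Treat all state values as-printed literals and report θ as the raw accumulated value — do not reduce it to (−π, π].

after step 1 (δ=0.06, a=-1.7): (4.985479, 5.645042, 2.865637, 14.775000)
after step 2 (δ=-0.1, a=-3.8): (1.431482, 6.651465, 2.680331, 13.825000)
after step 3 (δ=0.15, a=1.1): (-1.663562, 8.189765, 2.941512, 14.100000)
after step 4 (δ=0.31, a=1.8): (-5.118240, 8.890354, 3.506089, 14.550000)

(-5.1182, 8.8904, 3.5061, 14.5500)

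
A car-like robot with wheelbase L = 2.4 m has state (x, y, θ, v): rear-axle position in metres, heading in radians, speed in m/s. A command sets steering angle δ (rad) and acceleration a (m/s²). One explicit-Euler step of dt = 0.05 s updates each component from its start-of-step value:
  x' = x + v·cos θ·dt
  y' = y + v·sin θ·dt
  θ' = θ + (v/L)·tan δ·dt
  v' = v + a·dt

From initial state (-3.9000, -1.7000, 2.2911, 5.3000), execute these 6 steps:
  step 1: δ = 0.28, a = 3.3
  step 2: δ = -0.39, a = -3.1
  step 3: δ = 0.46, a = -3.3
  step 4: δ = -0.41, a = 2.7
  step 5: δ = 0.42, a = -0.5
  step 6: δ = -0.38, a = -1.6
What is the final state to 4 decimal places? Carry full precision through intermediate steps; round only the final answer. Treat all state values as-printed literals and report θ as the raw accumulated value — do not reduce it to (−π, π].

after step 1 (δ=0.28, a=3.3): (-4.074797, -1.500825, 2.322851, 5.465000)
after step 2 (δ=-0.39, a=-3.1): (-4.261466, -1.301274, 2.276050, 5.310000)
after step 3 (δ=0.46, a=-3.3): (-4.433570, -1.099110, 2.330859, 5.145000)
after step 4 (δ=-0.41, a=2.7): (-4.610807, -0.912657, 2.284272, 5.280000)
after step 5 (δ=0.42, a=-0.5): (-4.783586, -0.713049, 2.333395, 5.255000)
after step 6 (δ=-0.38, a=-1.6): (-4.965094, -0.523069, 2.289668, 5.175000)

(-4.9651, -0.5231, 2.2897, 5.1750)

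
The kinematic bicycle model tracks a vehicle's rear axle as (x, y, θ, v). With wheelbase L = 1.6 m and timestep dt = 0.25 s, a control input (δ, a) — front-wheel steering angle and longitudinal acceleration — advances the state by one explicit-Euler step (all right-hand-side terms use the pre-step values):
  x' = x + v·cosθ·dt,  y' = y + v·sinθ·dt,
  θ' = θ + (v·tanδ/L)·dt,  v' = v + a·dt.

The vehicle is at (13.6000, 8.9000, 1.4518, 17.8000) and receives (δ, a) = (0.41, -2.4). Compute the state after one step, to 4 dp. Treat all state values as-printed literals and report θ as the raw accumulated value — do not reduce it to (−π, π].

(14.1283, 13.3185, 2.6606, 17.2000)

x' = 13.6000 + 17.8000·cos(1.4518)·0.25 = 14.1283
y' = 8.9000 + 17.8000·sin(1.4518)·0.25 = 13.3185
θ' = 1.4518 + (17.8000/1.6)·tan(0.41)·0.25 = 2.6606
v' = 17.8000 − 2.4000·0.25 = 17.2000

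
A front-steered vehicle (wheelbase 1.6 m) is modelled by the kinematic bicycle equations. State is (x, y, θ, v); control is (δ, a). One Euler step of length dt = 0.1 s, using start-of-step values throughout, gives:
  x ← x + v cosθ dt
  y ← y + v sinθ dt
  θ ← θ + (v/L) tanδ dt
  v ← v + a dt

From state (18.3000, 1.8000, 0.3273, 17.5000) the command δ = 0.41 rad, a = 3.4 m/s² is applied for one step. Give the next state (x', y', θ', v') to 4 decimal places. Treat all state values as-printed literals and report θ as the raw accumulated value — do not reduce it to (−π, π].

(19.9571, 2.3626, 0.8027, 17.8400)

x' = 18.3000 + 17.5000·cos(0.3273)·0.1 = 19.9571
y' = 1.8000 + 17.5000·sin(0.3273)·0.1 = 2.3626
θ' = 0.3273 + (17.5000/1.6)·tan(0.41)·0.1 = 0.8027
v' = 17.5000 + 3.4000·0.1 = 17.8400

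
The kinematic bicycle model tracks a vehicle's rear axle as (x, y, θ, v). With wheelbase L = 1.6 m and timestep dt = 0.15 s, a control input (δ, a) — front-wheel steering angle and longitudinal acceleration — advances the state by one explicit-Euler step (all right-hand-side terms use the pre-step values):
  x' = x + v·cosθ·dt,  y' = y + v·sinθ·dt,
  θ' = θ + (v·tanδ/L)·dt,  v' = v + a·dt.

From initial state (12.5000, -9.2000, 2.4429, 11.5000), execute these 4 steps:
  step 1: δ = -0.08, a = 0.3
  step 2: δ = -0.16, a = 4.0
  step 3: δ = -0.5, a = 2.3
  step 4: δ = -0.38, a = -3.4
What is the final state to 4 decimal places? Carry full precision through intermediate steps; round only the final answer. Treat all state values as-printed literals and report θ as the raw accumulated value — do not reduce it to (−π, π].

after step 1 (δ=-0.08, a=0.3): (11.179196, -8.090450, 2.356466, 11.545000)
after step 2 (δ=-0.16, a=4.0): (9.954332, -6.866250, 2.181797, 12.145000)
after step 3 (δ=-0.5, a=2.3): (8.909216, -5.374102, 1.559781, 12.490000)
after step 4 (δ=-0.38, a=-3.4): (8.929853, -3.500716, 1.092094, 11.980000)

(8.9299, -3.5007, 1.0921, 11.9800)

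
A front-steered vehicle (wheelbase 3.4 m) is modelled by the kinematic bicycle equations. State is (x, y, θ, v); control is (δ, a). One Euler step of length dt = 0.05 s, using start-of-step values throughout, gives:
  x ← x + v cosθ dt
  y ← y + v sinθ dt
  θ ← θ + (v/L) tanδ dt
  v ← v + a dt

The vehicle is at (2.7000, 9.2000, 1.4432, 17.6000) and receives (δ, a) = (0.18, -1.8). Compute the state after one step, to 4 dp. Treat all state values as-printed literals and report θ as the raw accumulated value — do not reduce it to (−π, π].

(2.8120, 10.0728, 1.4903, 17.5100)

x' = 2.7000 + 17.6000·cos(1.4432)·0.05 = 2.8120
y' = 9.2000 + 17.6000·sin(1.4432)·0.05 = 10.0728
θ' = 1.4432 + (17.6000/3.4)·tan(0.18)·0.05 = 1.4903
v' = 17.6000 − 1.8000·0.05 = 17.5100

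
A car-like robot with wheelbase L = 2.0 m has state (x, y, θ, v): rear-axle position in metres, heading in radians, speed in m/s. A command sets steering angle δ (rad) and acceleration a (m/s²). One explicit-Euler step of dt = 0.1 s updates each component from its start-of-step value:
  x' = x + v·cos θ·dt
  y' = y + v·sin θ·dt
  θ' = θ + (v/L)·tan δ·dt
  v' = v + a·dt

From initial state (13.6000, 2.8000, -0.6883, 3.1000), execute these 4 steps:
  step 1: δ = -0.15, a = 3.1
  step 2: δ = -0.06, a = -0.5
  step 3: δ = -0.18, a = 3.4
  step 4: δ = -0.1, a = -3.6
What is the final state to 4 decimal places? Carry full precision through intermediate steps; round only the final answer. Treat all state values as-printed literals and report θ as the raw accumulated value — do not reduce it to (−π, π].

(14.6199, 1.9054, -0.7711, 3.3400)

after step 1 (δ=-0.15, a=3.1): (13.839421, 2.603080, -0.711726, 3.410000)
after step 2 (δ=-0.06, a=-0.5): (14.097639, 2.380359, -0.721968, 3.360000)
after step 3 (δ=-0.18, a=3.4): (14.349809, 2.158309, -0.752539, 3.700000)
after step 4 (δ=-0.1, a=-3.6): (14.619893, 1.905416, -0.771101, 3.340000)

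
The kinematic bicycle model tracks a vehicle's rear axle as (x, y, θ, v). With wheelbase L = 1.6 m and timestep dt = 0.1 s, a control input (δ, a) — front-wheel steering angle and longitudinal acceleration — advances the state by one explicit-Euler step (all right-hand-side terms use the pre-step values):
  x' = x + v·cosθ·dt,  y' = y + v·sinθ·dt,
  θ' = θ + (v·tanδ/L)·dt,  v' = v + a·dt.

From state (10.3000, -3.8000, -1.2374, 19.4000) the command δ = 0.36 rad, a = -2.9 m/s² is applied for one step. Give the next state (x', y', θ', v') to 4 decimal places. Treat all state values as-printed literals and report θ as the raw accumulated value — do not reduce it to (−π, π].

(10.9349, -5.6332, -0.7810, 19.1100)

x' = 10.3000 + 19.4000·cos(-1.2374)·0.1 = 10.9349
y' = -3.8000 + 19.4000·sin(-1.2374)·0.1 = -5.6332
θ' = -1.2374 + (19.4000/1.6)·tan(0.36)·0.1 = -0.7810
v' = 19.4000 − 2.9000·0.1 = 19.1100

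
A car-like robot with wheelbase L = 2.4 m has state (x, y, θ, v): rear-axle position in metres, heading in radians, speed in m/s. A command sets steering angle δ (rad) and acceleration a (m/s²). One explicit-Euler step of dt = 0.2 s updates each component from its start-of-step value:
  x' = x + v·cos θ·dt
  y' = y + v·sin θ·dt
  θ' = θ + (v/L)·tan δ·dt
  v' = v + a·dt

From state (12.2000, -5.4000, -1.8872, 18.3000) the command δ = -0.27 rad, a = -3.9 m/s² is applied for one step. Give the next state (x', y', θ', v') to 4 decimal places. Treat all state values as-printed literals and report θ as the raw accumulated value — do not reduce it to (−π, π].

x' = 12.2000 + 18.3000·cos(-1.8872)·0.2 = 11.0612
y' = -5.4000 + 18.3000·sin(-1.8872)·0.2 = -8.8783
θ' = -1.8872 + (18.3000/2.4)·tan(-0.27)·0.2 = -2.3093
v' = 18.3000 − 3.9000·0.2 = 17.5200

(11.0612, -8.8783, -2.3093, 17.5200)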